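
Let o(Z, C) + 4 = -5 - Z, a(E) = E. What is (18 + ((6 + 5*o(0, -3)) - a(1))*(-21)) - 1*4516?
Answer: -3658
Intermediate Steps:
o(Z, C) = -9 - Z (o(Z, C) = -4 + (-5 - Z) = -9 - Z)
(18 + ((6 + 5*o(0, -3)) - a(1))*(-21)) - 1*4516 = (18 + ((6 + 5*(-9 - 1*0)) - 1*1)*(-21)) - 1*4516 = (18 + ((6 + 5*(-9 + 0)) - 1)*(-21)) - 4516 = (18 + ((6 + 5*(-9)) - 1)*(-21)) - 4516 = (18 + ((6 - 45) - 1)*(-21)) - 4516 = (18 + (-39 - 1)*(-21)) - 4516 = (18 - 40*(-21)) - 4516 = (18 + 840) - 4516 = 858 - 4516 = -3658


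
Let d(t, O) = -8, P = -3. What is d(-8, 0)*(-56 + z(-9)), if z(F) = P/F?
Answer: 1336/3 ≈ 445.33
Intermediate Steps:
z(F) = -3/F
d(-8, 0)*(-56 + z(-9)) = -8*(-56 - 3/(-9)) = -8*(-56 - 3*(-⅑)) = -8*(-56 + ⅓) = -8*(-167/3) = 1336/3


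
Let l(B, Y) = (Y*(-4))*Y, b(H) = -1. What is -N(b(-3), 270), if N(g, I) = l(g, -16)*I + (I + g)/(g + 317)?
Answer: 87367411/316 ≈ 2.7648e+5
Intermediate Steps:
l(B, Y) = -4*Y**2 (l(B, Y) = (-4*Y)*Y = -4*Y**2)
N(g, I) = -1024*I + (I + g)/(317 + g) (N(g, I) = (-4*(-16)**2)*I + (I + g)/(g + 317) = (-4*256)*I + (I + g)/(317 + g) = -1024*I + (I + g)/(317 + g))
-N(b(-3), 270) = -(-1 - 324607*270 - 1024*270*(-1))/(317 - 1) = -(-1 - 87643890 + 276480)/316 = -(-87367411)/316 = -1*(-87367411/316) = 87367411/316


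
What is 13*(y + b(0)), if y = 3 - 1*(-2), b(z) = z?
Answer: 65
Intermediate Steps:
y = 5 (y = 3 + 2 = 5)
13*(y + b(0)) = 13*(5 + 0) = 13*5 = 65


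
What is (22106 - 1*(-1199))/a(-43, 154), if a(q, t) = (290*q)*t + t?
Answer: -23305/1920226 ≈ -0.012137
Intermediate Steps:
a(q, t) = t + 290*q*t (a(q, t) = 290*q*t + t = t + 290*q*t)
(22106 - 1*(-1199))/a(-43, 154) = (22106 - 1*(-1199))/((154*(1 + 290*(-43)))) = (22106 + 1199)/((154*(1 - 12470))) = 23305/((154*(-12469))) = 23305/(-1920226) = 23305*(-1/1920226) = -23305/1920226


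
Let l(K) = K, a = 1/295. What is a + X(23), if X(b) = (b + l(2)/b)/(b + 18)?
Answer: 157588/278185 ≈ 0.56649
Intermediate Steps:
a = 1/295 ≈ 0.0033898
X(b) = (b + 2/b)/(18 + b) (X(b) = (b + 2/b)/(b + 18) = (b + 2/b)/(18 + b))
a + X(23) = 1/295 + (2 + 23²)/(23*(18 + 23)) = 1/295 + (1/23)*(2 + 529)/41 = 1/295 + (1/23)*(1/41)*531 = 1/295 + 531/943 = 157588/278185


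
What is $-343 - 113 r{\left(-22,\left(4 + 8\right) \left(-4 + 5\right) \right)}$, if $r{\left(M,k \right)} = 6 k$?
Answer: $-8479$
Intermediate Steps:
$-343 - 113 r{\left(-22,\left(4 + 8\right) \left(-4 + 5\right) \right)} = -343 - 113 \cdot 6 \left(4 + 8\right) \left(-4 + 5\right) = -343 - 113 \cdot 6 \cdot 12 \cdot 1 = -343 - 113 \cdot 6 \cdot 12 = -343 - 8136 = -8479$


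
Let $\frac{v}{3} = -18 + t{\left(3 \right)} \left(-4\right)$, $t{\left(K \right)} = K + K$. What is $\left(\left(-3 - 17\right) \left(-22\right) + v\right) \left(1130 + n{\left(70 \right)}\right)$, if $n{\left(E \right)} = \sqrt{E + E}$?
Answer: $354820 + 628 \sqrt{35} \approx 3.5854 \cdot 10^{5}$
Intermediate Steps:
$t{\left(K \right)} = 2 K$
$n{\left(E \right)} = \sqrt{2} \sqrt{E}$ ($n{\left(E \right)} = \sqrt{2 E} = \sqrt{2} \sqrt{E}$)
$v = -126$ ($v = 3 \left(-18 + 2 \cdot 3 \left(-4\right)\right) = 3 \left(-18 + 6 \left(-4\right)\right) = 3 \left(-18 - 24\right) = 3 \left(-42\right) = -126$)
$\left(\left(-3 - 17\right) \left(-22\right) + v\right) \left(1130 + n{\left(70 \right)}\right) = \left(\left(-3 - 17\right) \left(-22\right) - 126\right) \left(1130 + \sqrt{2} \sqrt{70}\right) = \left(\left(-20\right) \left(-22\right) - 126\right) \left(1130 + 2 \sqrt{35}\right) = \left(440 - 126\right) \left(1130 + 2 \sqrt{35}\right) = 314 \left(1130 + 2 \sqrt{35}\right) = 354820 + 628 \sqrt{35}$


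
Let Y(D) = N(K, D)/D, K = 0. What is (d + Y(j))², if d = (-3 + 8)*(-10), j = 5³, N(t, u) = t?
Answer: 2500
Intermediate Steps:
j = 125
Y(D) = 0 (Y(D) = 0/D = 0)
d = -50 (d = 5*(-10) = -50)
(d + Y(j))² = (-50 + 0)² = (-50)² = 2500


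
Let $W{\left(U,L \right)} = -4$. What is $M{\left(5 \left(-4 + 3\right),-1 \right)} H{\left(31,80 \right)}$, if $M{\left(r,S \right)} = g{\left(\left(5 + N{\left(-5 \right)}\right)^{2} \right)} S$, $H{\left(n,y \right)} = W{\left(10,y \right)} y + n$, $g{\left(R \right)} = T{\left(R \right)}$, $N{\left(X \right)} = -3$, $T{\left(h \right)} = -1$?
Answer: $-289$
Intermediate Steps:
$g{\left(R \right)} = -1$
$H{\left(n,y \right)} = n - 4 y$ ($H{\left(n,y \right)} = - 4 y + n = n - 4 y$)
$M{\left(r,S \right)} = - S$
$M{\left(5 \left(-4 + 3\right),-1 \right)} H{\left(31,80 \right)} = \left(-1\right) \left(-1\right) \left(31 - 320\right) = 1 \left(31 - 320\right) = 1 \left(-289\right) = -289$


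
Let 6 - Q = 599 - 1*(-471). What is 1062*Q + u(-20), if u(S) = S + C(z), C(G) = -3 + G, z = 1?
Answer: -1129990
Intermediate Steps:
Q = -1064 (Q = 6 - (599 - 1*(-471)) = 6 - (599 + 471) = 6 - 1*1070 = 6 - 1070 = -1064)
u(S) = -2 + S (u(S) = S + (-3 + 1) = S - 2 = -2 + S)
1062*Q + u(-20) = 1062*(-1064) + (-2 - 20) = -1129968 - 22 = -1129990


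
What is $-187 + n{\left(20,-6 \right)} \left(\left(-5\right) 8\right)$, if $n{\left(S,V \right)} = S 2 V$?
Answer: $9413$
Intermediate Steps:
$n{\left(S,V \right)} = 2 S V$
$-187 + n{\left(20,-6 \right)} \left(\left(-5\right) 8\right) = -187 + 2 \cdot 20 \left(-6\right) \left(\left(-5\right) 8\right) = -187 - -9600 = -187 + 9600 = 9413$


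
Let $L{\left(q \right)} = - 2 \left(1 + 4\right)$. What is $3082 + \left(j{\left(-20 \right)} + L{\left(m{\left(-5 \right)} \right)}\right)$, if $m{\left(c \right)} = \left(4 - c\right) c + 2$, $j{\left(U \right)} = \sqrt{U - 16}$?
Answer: $3072 + 6 i \approx 3072.0 + 6.0 i$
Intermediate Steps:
$j{\left(U \right)} = \sqrt{-16 + U}$
$m{\left(c \right)} = 2 + c \left(4 - c\right)$ ($m{\left(c \right)} = c \left(4 - c\right) + 2 = 2 + c \left(4 - c\right)$)
$L{\left(q \right)} = -10$ ($L{\left(q \right)} = \left(-2\right) 5 = -10$)
$3082 + \left(j{\left(-20 \right)} + L{\left(m{\left(-5 \right)} \right)}\right) = 3082 - \left(10 - \sqrt{-16 - 20}\right) = 3082 - \left(10 - \sqrt{-36}\right) = 3082 - \left(10 - 6 i\right) = 3072 + 6 i$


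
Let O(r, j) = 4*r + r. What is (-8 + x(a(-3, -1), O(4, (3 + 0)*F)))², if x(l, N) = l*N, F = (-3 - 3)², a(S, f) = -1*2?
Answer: 2304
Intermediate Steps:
a(S, f) = -2
F = 36 (F = (-6)² = 36)
O(r, j) = 5*r
x(l, N) = N*l
(-8 + x(a(-3, -1), O(4, (3 + 0)*F)))² = (-8 + (5*4)*(-2))² = (-8 + 20*(-2))² = (-8 - 40)² = (-48)² = 2304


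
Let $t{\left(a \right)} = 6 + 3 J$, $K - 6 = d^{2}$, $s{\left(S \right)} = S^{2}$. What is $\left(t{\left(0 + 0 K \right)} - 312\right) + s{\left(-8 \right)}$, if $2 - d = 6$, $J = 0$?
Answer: $-242$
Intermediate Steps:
$d = -4$ ($d = 2 - 6 = -4$)
$K = 22$ ($K = 6 + \left(-4\right)^{2} = 6 + 16 = 22$)
$t{\left(a \right)} = 6$ ($t{\left(a \right)} = 6 + 3 \cdot 0 = 6 + 0 = 6$)
$\left(t{\left(0 + 0 K \right)} - 312\right) + s{\left(-8 \right)} = \left(6 - 312\right) + \left(-8\right)^{2} = \left(6 - 312\right) + 64 = -306 + 64 = -242$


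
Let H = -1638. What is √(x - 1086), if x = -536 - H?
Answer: 4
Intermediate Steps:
x = 1102 (x = -536 - 1*(-1638) = -536 + 1638 = 1102)
√(x - 1086) = √(1102 - 1086) = √16 = 4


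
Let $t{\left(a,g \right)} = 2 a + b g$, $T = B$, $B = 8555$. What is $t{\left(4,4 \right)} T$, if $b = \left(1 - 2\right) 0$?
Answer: $68440$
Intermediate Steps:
$b = 0$ ($b = \left(-1\right) 0 = 0$)
$T = 8555$
$t{\left(a,g \right)} = 2 a$ ($t{\left(a,g \right)} = 2 a + 0 g = 2 a + 0 = 2 a$)
$t{\left(4,4 \right)} T = 2 \cdot 4 \cdot 8555 = 8 \cdot 8555 = 68440$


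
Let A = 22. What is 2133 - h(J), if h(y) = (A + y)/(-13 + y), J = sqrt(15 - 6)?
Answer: 4271/2 ≈ 2135.5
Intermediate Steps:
J = 3 (J = sqrt(9) = 3)
h(y) = (22 + y)/(-13 + y)
2133 - h(J) = 2133 - (22 + 3)/(-13 + 3) = 2133 - 25/(-10) = 2133 - (-1)*25/10 = 2133 - 1*(-5/2) = 2133 + 5/2 = 4271/2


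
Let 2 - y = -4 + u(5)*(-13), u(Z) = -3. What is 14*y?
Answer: -462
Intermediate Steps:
y = -33 (y = 2 - (-4 - 3*(-13)) = 2 - (-4 + 39) = 2 - 1*35 = 2 - 35 = -33)
14*y = 14*(-33) = -462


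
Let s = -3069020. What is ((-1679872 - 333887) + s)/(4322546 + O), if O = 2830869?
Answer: -5082779/7153415 ≈ -0.71054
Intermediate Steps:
((-1679872 - 333887) + s)/(4322546 + O) = ((-1679872 - 333887) - 3069020)/(4322546 + 2830869) = (-2013759 - 3069020)/7153415 = -5082779*1/7153415 = -5082779/7153415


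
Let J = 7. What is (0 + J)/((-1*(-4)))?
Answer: 7/4 ≈ 1.7500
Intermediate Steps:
(0 + J)/((-1*(-4))) = (0 + 7)/((-1*(-4))) = 7/4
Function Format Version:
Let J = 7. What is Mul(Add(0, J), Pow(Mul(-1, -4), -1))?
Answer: Rational(7, 4) ≈ 1.7500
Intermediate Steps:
Mul(Add(0, J), Pow(Mul(-1, -4), -1)) = Mul(Add(0, 7), Pow(Mul(-1, -4), -1)) = Mul(7, Pow(4, -1)) = Mul(7, Rational(1, 4)) = Rational(7, 4)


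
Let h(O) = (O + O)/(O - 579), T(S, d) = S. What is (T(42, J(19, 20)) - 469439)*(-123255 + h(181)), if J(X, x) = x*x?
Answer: 11513334880622/199 ≈ 5.7856e+10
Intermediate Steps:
J(X, x) = x²
h(O) = 2*O/(-579 + O) (h(O) = (2*O)/(-579 + O) = 2*O/(-579 + O))
(T(42, J(19, 20)) - 469439)*(-123255 + h(181)) = (42 - 469439)*(-123255 + 2*181/(-579 + 181)) = -469397*(-123255 + 2*181/(-398)) = -469397*(-123255 + 2*181*(-1/398)) = -469397*(-123255 - 181/199) = -469397*(-24527926/199) = 11513334880622/199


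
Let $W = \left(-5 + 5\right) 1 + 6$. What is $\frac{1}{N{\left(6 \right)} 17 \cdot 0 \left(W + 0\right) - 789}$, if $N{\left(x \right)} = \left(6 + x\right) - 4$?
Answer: $- \frac{1}{789} \approx -0.0012674$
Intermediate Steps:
$N{\left(x \right)} = 2 + x$
$W = 6$ ($W = 0 \cdot 1 + 6 = 0 + 6 = 6$)
$\frac{1}{N{\left(6 \right)} 17 \cdot 0 \left(W + 0\right) - 789} = \frac{1}{\left(2 + 6\right) 17 \cdot 0 \left(6 + 0\right) - 789} = \frac{1}{8 \cdot 17 \cdot 0 \cdot 6 - 789} = \frac{1}{136 \cdot 0 - 789} = \frac{1}{0 - 789} = \frac{1}{-789} = - \frac{1}{789}$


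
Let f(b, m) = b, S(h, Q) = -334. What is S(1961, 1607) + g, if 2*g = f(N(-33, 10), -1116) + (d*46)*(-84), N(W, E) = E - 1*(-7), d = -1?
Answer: 3213/2 ≈ 1606.5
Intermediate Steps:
N(W, E) = 7 + E (N(W, E) = E + 7 = 7 + E)
g = 3881/2 (g = ((7 + 10) - 1*46*(-84))/2 = (17 - 46*(-84))/2 = (17 + 3864)/2 = (1/2)*3881 = 3881/2 ≈ 1940.5)
S(1961, 1607) + g = -334 + 3881/2 = 3213/2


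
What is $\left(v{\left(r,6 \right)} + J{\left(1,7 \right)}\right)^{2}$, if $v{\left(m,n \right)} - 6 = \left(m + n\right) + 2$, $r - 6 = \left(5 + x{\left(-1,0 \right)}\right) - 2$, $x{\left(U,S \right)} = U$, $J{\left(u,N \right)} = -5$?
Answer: $289$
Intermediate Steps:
$r = 8$ ($r = 6 + \left(\left(5 - 1\right) - 2\right) = 6 + \left(4 - 2\right) = 6 + 2 = 8$)
$v{\left(m,n \right)} = 8 + m + n$ ($v{\left(m,n \right)} = 6 + \left(\left(m + n\right) + 2\right) = 6 + \left(2 + m + n\right) = 8 + m + n$)
$\left(v{\left(r,6 \right)} + J{\left(1,7 \right)}\right)^{2} = \left(\left(8 + 8 + 6\right) - 5\right)^{2} = \left(22 - 5\right)^{2} = 17^{2} = 289$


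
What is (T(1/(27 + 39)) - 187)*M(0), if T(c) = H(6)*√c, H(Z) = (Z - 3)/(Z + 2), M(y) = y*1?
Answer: 0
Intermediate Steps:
M(y) = y
H(Z) = (-3 + Z)/(2 + Z)
T(c) = 3*√c/8 (T(c) = ((-3 + 6)/(2 + 6))*√c = (3/8)*√c = ((⅛)*3)*√c = 3*√c/8)
(T(1/(27 + 39)) - 187)*M(0) = (3*√(1/(27 + 39))/8 - 187)*0 = (3*√(1/66)/8 - 187)*0 = (3*(√66/66)/8 - 187)*0 = (√66/176 - 187)*0 = (-187 + √66/176)*0 = 0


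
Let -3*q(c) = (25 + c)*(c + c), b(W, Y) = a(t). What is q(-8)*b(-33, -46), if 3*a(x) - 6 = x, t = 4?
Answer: 2720/9 ≈ 302.22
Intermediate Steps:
a(x) = 2 + x/3
b(W, Y) = 10/3 (b(W, Y) = 2 + (⅓)*4 = 2 + 4/3 = 10/3)
q(c) = -2*c*(25 + c)/3 (q(c) = -(25 + c)*(c + c)/3 = -(25 + c)*2*c/3 = -2*c*(25 + c)/3)
q(-8)*b(-33, -46) = -⅔*(-8)*(25 - 8)*(10/3) = -⅔*(-8)*17*(10/3) = (272/3)*(10/3) = 2720/9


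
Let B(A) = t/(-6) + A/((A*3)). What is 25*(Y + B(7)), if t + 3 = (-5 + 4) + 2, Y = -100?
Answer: -7450/3 ≈ -2483.3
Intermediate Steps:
t = -2 (t = -3 + ((-5 + 4) + 2) = -3 + (-1 + 2) = -3 + 1 = -2)
B(A) = ⅔ (B(A) = -2/(-6) + A/((A*3)) = -2*(-⅙) + A/((3*A)) = ⅓ + A*(1/(3*A)) = ⅓ + ⅓ = ⅔)
25*(Y + B(7)) = 25*(-100 + ⅔) = 25*(-298/3) = -7450/3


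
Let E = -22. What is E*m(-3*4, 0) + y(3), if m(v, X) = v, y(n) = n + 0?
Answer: 267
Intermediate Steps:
y(n) = n
E*m(-3*4, 0) + y(3) = -(-66)*4 + 3 = -22*(-12) + 3 = 264 + 3 = 267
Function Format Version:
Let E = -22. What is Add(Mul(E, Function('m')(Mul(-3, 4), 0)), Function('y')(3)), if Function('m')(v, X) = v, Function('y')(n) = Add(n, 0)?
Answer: 267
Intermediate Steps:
Function('y')(n) = n
Add(Mul(E, Function('m')(Mul(-3, 4), 0)), Function('y')(3)) = Add(Mul(-22, Mul(-3, 4)), 3) = Add(Mul(-22, -12), 3) = Add(264, 3) = 267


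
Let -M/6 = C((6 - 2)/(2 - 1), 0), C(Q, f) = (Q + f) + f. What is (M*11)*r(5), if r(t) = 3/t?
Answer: -792/5 ≈ -158.40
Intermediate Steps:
C(Q, f) = Q + 2*f
M = -24 (M = -6*((6 - 2)/(2 - 1) + 2*0) = -6*(4/1 + 0) = -6*(4*1 + 0) = -6*(4 + 0) = -6*4 = -24)
(M*11)*r(5) = (-24*11)*(3/5) = -792/5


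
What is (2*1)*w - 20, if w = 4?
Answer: -12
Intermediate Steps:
(2*1)*w - 20 = (2*1)*4 - 20 = 2*4 - 20 = 8 - 20 = -12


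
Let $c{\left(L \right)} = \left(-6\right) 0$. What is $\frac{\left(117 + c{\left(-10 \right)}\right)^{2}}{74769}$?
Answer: $\frac{4563}{24923} \approx 0.18308$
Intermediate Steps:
$c{\left(L \right)} = 0$
$\frac{\left(117 + c{\left(-10 \right)}\right)^{2}}{74769} = \frac{\left(117 + 0\right)^{2}}{74769} = 117^{2} \cdot \frac{1}{74769} = 13689 \cdot \frac{1}{74769} = \frac{4563}{24923}$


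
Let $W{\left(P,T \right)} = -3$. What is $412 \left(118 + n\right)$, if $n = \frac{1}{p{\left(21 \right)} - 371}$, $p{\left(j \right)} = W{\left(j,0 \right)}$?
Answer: $\frac{9090986}{187} \approx 48615.0$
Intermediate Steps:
$p{\left(j \right)} = -3$
$n = - \frac{1}{374}$ ($n = \frac{1}{-3 - 371} = \frac{1}{-374} = - \frac{1}{374} \approx -0.0026738$)
$412 \left(118 + n\right) = 412 \left(118 - \frac{1}{374}\right) = 412 \cdot \frac{44131}{374} = \frac{9090986}{187}$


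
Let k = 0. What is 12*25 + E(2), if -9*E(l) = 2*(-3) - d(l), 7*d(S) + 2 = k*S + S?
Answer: 902/3 ≈ 300.67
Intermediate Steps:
d(S) = -2/7 + S/7 (d(S) = -2/7 + (0*S + S)/7 = -2/7 + (0 + S)/7 = -2/7 + S/7)
E(l) = 40/63 + l/63 (E(l) = -(2*(-3) - (-2/7 + l/7))/9 = -(-6 + (2/7 - l/7))/9 = -(-40/7 - l/7)/9 = 40/63 + l/63)
12*25 + E(2) = 12*25 + (40/63 + (1/63)*2) = 300 + (40/63 + 2/63) = 300 + ⅔ = 902/3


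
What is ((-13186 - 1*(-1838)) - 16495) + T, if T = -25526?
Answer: -53369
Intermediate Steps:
((-13186 - 1*(-1838)) - 16495) + T = ((-13186 - 1*(-1838)) - 16495) - 25526 = ((-13186 + 1838) - 16495) - 25526 = (-11348 - 16495) - 25526 = -27843 - 25526 = -53369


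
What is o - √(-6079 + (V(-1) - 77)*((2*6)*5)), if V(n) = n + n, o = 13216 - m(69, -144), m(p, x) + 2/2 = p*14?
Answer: 12251 - I*√10819 ≈ 12251.0 - 104.01*I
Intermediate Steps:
m(p, x) = -1 + 14*p (m(p, x) = -1 + p*14 = -1 + 14*p)
o = 12251 (o = 13216 - (-1 + 14*69) = 13216 - (-1 + 966) = 13216 - 1*965 = 13216 - 965 = 12251)
V(n) = 2*n
o - √(-6079 + (V(-1) - 77)*((2*6)*5)) = 12251 - √(-6079 + (2*(-1) - 77)*((2*6)*5)) = 12251 - √(-6079 + (-2 - 77)*(12*5)) = 12251 - √(-6079 - 79*60) = 12251 - √(-6079 - 4740) = 12251 - √(-10819) = 12251 - I*√10819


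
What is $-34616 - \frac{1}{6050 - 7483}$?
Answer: $- \frac{49604727}{1433} \approx -34616.0$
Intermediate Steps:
$-34616 - \frac{1}{6050 - 7483} = -34616 - \frac{1}{-1433} = -34616 - - \frac{1}{1433} = -34616 + \frac{1}{1433} = - \frac{49604727}{1433}$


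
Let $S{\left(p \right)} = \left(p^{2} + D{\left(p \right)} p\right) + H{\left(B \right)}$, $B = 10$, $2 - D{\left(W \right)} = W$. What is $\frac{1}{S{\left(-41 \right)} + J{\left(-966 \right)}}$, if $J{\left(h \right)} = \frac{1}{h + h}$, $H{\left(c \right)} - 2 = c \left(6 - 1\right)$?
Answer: $- \frac{1932}{57961} \approx -0.033333$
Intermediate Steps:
$D{\left(W \right)} = 2 - W$
$H{\left(c \right)} = 2 + 5 c$ ($H{\left(c \right)} = 2 + c \left(6 - 1\right) = 2 + c 5 = 2 + 5 c$)
$J{\left(h \right)} = \frac{1}{2 h}$
$S{\left(p \right)} = 52 + p^{2} + p \left(2 - p\right)$ ($S{\left(p \right)} = \left(p^{2} + \left(2 - p\right) p\right) + \left(2 + 5 \cdot 10\right) = \left(p^{2} + p \left(2 - p\right)\right) + \left(2 + 50\right) = \left(p^{2} + p \left(2 - p\right)\right) + 52 = 52 + p^{2} + p \left(2 - p\right)$)
$\frac{1}{S{\left(-41 \right)} + J{\left(-966 \right)}} = \frac{1}{\left(52 + 2 \left(-41\right)\right) + \frac{1}{2 \left(-966\right)}} = \frac{1}{\left(52 - 82\right) + \frac{1}{2} \left(- \frac{1}{966}\right)} = \frac{1}{-30 - \frac{1}{1932}} = \frac{1}{- \frac{57961}{1932}} = - \frac{1932}{57961}$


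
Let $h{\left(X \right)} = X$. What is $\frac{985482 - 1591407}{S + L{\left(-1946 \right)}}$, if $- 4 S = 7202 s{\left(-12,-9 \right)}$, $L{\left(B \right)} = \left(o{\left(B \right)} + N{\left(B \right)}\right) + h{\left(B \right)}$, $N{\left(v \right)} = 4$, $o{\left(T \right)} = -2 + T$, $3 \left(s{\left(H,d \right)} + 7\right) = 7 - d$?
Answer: $\frac{727110}{1067} \approx 681.45$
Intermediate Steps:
$s{\left(H,d \right)} = - \frac{14}{3} - \frac{d}{3}$ ($s{\left(H,d \right)} = -7 + \frac{7 - d}{3} = -7 - \left(- \frac{7}{3} + \frac{d}{3}\right) = - \frac{14}{3} - \frac{d}{3}$)
$L{\left(B \right)} = 2 + 2 B$ ($L{\left(B \right)} = \left(\left(-2 + B\right) + 4\right) + B = \left(2 + B\right) + B = 2 + 2 B$)
$S = \frac{18005}{6}$ ($S = - \frac{7202 \left(- \frac{14}{3} - -3\right)}{4} = - \frac{7202 \left(- \frac{14}{3} + 3\right)}{4} = - \frac{7202 \left(- \frac{5}{3}\right)}{4} = \left(- \frac{1}{4}\right) \left(- \frac{36010}{3}\right) = \frac{18005}{6} \approx 3000.8$)
$\frac{985482 - 1591407}{S + L{\left(-1946 \right)}} = \frac{985482 - 1591407}{\frac{18005}{6} + \left(2 + 2 \left(-1946\right)\right)} = - \frac{605925}{\frac{18005}{6} + \left(2 - 3892\right)} = - \frac{605925}{\frac{18005}{6} - 3890} = - \frac{605925}{- \frac{5335}{6}} = \left(-605925\right) \left(- \frac{6}{5335}\right) = \frac{727110}{1067}$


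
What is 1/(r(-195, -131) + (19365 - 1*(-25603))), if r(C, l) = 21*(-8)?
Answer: 1/44800 ≈ 2.2321e-5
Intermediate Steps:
r(C, l) = -168
1/(r(-195, -131) + (19365 - 1*(-25603))) = 1/(-168 + (19365 - 1*(-25603))) = 1/(-168 + (19365 + 25603)) = 1/(-168 + 44968) = 1/44800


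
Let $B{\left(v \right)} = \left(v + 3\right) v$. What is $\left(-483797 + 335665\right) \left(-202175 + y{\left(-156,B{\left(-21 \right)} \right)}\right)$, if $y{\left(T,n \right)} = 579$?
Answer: $29862818672$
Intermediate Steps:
$B{\left(v \right)} = v \left(3 + v\right)$ ($B{\left(v \right)} = \left(3 + v\right) v = v \left(3 + v\right)$)
$\left(-483797 + 335665\right) \left(-202175 + y{\left(-156,B{\left(-21 \right)} \right)}\right) = \left(-483797 + 335665\right) \left(-202175 + 579\right) = \left(-148132\right) \left(-201596\right) = 29862818672$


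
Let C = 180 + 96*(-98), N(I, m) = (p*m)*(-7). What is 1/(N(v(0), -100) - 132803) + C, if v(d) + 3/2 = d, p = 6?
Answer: -1186748485/128603 ≈ -9228.0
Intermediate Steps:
v(d) = -3/2 + d
N(I, m) = -42*m (N(I, m) = (6*m)*(-7) = -42*m)
C = -9228 (C = 180 - 9408 = -9228)
1/(N(v(0), -100) - 132803) + C = 1/(-42*(-100) - 132803) - 9228 = 1/(4200 - 132803) - 9228 = 1/(-128603) - 9228 = -1/128603 - 9228 = -1186748485/128603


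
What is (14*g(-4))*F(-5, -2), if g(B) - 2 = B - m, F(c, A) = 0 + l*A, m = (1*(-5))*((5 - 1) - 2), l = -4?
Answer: 896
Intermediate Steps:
m = -10 (m = -5*(4 - 2) = -5*2 = -10)
F(c, A) = -4*A (F(c, A) = 0 - 4*A = -4*A)
g(B) = 12 + B (g(B) = 2 + (B - 1*(-10)) = 2 + (B + 10) = 2 + (10 + B) = 12 + B)
(14*g(-4))*F(-5, -2) = (14*(12 - 4))*(-4*(-2)) = (14*8)*8 = 112*8 = 896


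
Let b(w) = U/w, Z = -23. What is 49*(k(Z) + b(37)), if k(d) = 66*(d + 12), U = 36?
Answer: -1314474/37 ≈ -35526.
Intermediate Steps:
k(d) = 792 + 66*d (k(d) = 66*(12 + d) = 792 + 66*d)
b(w) = 36/w
49*(k(Z) + b(37)) = 49*((792 + 66*(-23)) + 36/37) = 49*((792 - 1518) + 36*(1/37)) = 49*(-726 + 36/37) = 49*(-26826/37) = -1314474/37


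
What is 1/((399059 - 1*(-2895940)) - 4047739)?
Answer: -1/752740 ≈ -1.3285e-6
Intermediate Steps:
1/((399059 - 1*(-2895940)) - 4047739) = 1/((399059 + 2895940) - 4047739) = 1/(3294999 - 4047739) = 1/(-752740) = -1/752740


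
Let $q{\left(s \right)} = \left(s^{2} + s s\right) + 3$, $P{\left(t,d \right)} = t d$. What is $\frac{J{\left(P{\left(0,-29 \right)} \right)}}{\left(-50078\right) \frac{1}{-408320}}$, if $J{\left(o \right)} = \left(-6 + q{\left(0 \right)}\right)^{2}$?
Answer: $\frac{1837440}{25039} \approx 73.383$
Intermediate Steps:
$P{\left(t,d \right)} = d t$
$q{\left(s \right)} = 3 + 2 s^{2}$ ($q{\left(s \right)} = \left(s^{2} + s^{2}\right) + 3 = 2 s^{2} + 3 = 3 + 2 s^{2}$)
$J{\left(o \right)} = 9$ ($J{\left(o \right)} = \left(-6 + \left(3 + 2 \cdot 0^{2}\right)\right)^{2} = \left(-6 + \left(3 + 2 \cdot 0\right)\right)^{2} = \left(-6 + \left(3 + 0\right)\right)^{2} = \left(-6 + 3\right)^{2} = \left(-3\right)^{2} = 9$)
$\frac{J{\left(P{\left(0,-29 \right)} \right)}}{\left(-50078\right) \frac{1}{-408320}} = \frac{9}{\left(-50078\right) \frac{1}{-408320}} = \frac{9}{\left(-50078\right) \left(- \frac{1}{408320}\right)} = \frac{9}{\frac{25039}{204160}} = 9 \cdot \frac{204160}{25039} = \frac{1837440}{25039}$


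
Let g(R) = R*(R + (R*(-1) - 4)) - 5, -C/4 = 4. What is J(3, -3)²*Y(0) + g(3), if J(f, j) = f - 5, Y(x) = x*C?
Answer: -17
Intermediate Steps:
C = -16 (C = -4*4 = -16)
Y(x) = -16*x (Y(x) = x*(-16) = -16*x)
J(f, j) = -5 + f
g(R) = -5 - 4*R (g(R) = R*(R + (-R - 4)) - 5 = R*(R + (-4 - R)) - 5 = R*(-4) - 5 = -4*R - 5 = -5 - 4*R)
J(3, -3)²*Y(0) + g(3) = (-5 + 3)²*(-16*0) + (-5 - 4*3) = (-2)²*0 + (-5 - 12) = 4*0 - 17 = 0 - 17 = -17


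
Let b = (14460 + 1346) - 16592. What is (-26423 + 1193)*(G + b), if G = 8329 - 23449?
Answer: 401308380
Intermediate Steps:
b = -786 (b = 15806 - 16592 = -786)
G = -15120
(-26423 + 1193)*(G + b) = (-26423 + 1193)*(-15120 - 786) = -25230*(-15906) = 401308380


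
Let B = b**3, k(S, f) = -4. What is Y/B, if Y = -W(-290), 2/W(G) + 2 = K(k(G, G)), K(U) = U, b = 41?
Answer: 1/206763 ≈ 4.8365e-6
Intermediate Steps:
W(G) = -1/3 (W(G) = 2/(-2 - 4) = 2/(-6) = 2*(-1/6) = -1/3)
Y = 1/3 (Y = -1*(-1/3) = 1/3 ≈ 0.33333)
B = 68921 (B = 41**3 = 68921)
Y/B = (1/3)/68921 = (1/3)*(1/68921) = 1/206763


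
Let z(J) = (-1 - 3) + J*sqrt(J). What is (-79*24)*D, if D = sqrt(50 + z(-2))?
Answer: -1896*sqrt(46 - 2*I*sqrt(2)) ≈ -12865.0 + 395.16*I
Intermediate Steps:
z(J) = -4 + J**(3/2)
D = sqrt(46 - 2*I*sqrt(2)) (D = sqrt(50 + (-4 + (-2)**(3/2))) = sqrt(50 + (-4 - 2*I*sqrt(2))) = sqrt(46 - 2*I*sqrt(2)) ≈ 6.7855 - 0.20842*I)
(-79*24)*D = (-79*24)*sqrt(46 - 2*I*sqrt(2)) = -1896*sqrt(46 - 2*I*sqrt(2))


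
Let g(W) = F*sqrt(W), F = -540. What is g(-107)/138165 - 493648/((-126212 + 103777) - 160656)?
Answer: 493648/183091 - 36*I*sqrt(107)/9211 ≈ 2.6962 - 0.040429*I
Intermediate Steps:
g(W) = -540*sqrt(W)
g(-107)/138165 - 493648/((-126212 + 103777) - 160656) = -540*I*sqrt(107)/138165 - 493648/((-126212 + 103777) - 160656) = -540*I*sqrt(107)*(1/138165) - 493648/(-22435 - 160656) = -540*I*sqrt(107)*(1/138165) - 493648/(-183091) = -36*I*sqrt(107)/9211 - 493648*(-1/183091) = -36*I*sqrt(107)/9211 + 493648/183091 = 493648/183091 - 36*I*sqrt(107)/9211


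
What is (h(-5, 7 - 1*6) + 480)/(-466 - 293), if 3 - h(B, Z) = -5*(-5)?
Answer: -458/759 ≈ -0.60343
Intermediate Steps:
h(B, Z) = -22 (h(B, Z) = 3 - (-5)*(-5) = 3 - 1*25 = 3 - 25 = -22)
(h(-5, 7 - 1*6) + 480)/(-466 - 293) = (-22 + 480)/(-466 - 293) = 458/(-759) = 458*(-1/759) = -458/759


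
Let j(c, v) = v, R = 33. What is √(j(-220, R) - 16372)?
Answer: I*√16339 ≈ 127.82*I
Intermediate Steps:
√(j(-220, R) - 16372) = √(33 - 16372) = √(-16339) = I*√16339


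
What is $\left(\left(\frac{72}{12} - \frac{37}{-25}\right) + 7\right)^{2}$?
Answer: $\frac{131044}{625} \approx 209.67$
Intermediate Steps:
$\left(\left(\frac{72}{12} - \frac{37}{-25}\right) + 7\right)^{2} = \left(\left(72 \cdot \frac{1}{12} - - \frac{37}{25}\right) + 7\right)^{2} = \left(\left(6 + \frac{37}{25}\right) + 7\right)^{2} = \left(\frac{187}{25} + 7\right)^{2} = \left(\frac{362}{25}\right)^{2} = \frac{131044}{625}$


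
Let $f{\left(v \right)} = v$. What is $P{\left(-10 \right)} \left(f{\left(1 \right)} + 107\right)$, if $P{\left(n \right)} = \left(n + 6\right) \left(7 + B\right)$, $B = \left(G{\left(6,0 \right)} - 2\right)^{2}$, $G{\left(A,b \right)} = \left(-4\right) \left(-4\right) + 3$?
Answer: $-127872$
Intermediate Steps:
$G{\left(A,b \right)} = 19$ ($G{\left(A,b \right)} = 16 + 3 = 19$)
$B = 289$ ($B = \left(19 - 2\right)^{2} = 17^{2} = 289$)
$P{\left(n \right)} = 1776 + 296 n$ ($P{\left(n \right)} = \left(n + 6\right) \left(7 + 289\right) = \left(6 + n\right) 296 = 1776 + 296 n$)
$P{\left(-10 \right)} \left(f{\left(1 \right)} + 107\right) = \left(1776 + 296 \left(-10\right)\right) \left(1 + 107\right) = \left(1776 - 2960\right) 108 = \left(-1184\right) 108 = -127872$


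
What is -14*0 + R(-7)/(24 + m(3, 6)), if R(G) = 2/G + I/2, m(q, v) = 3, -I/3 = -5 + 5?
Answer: -2/189 ≈ -0.010582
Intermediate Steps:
I = 0 (I = -3*(-5 + 5) = -3*0 = 0)
R(G) = 2/G (R(G) = 2/G + 0/2 = 2/G + 0*(½) = 2/G + 0 = 2/G)
-14*0 + R(-7)/(24 + m(3, 6)) = -14*0 + (2/(-7))/(24 + 3) = 0 + (2*(-⅐))/27 = 0 - 2/7*1/27 = 0 - 2/189 = -2/189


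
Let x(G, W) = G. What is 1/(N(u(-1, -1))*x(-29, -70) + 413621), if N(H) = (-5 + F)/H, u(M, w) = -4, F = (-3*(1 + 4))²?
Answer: 1/415216 ≈ 2.4084e-6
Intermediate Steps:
F = 225 (F = (-3*5)² = (-15)² = 225)
N(H) = 220/H (N(H) = (-5 + 225)/H = 220/H)
1/(N(u(-1, -1))*x(-29, -70) + 413621) = 1/((220/(-4))*(-29) + 413621) = 1/((220*(-¼))*(-29) + 413621) = 1/(-55*(-29) + 413621) = 1/(1595 + 413621) = 1/415216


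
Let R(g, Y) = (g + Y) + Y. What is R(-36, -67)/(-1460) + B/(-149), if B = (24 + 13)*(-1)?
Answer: 7935/21754 ≈ 0.36476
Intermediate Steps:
B = -37 (B = 37*(-1) = -37)
R(g, Y) = g + 2*Y (R(g, Y) = (Y + g) + Y = g + 2*Y)
R(-36, -67)/(-1460) + B/(-149) = (-36 + 2*(-67))/(-1460) - 37/(-149) = (-36 - 134)*(-1/1460) - 37*(-1/149) = -170*(-1/1460) + 37/149 = 17/146 + 37/149 = 7935/21754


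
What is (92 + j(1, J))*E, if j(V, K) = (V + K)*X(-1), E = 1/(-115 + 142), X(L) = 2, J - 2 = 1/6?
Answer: 295/81 ≈ 3.6420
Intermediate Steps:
J = 13/6 (J = 2 + 1/6 = 2 + 1*(⅙) = 2 + ⅙ = 13/6 ≈ 2.1667)
E = 1/27 ≈ 0.037037
j(V, K) = 2*K + 2*V (j(V, K) = (V + K)*2 = (K + V)*2 = 2*K + 2*V)
(92 + j(1, J))*E = (92 + (2*(13/6) + 2*1))*(1/27) = (92 + (13/3 + 2))*(1/27) = (92 + 19/3)*(1/27) = (295/3)*(1/27) = 295/81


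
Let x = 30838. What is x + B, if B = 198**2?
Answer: 70042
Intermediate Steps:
B = 39204
x + B = 30838 + 39204 = 70042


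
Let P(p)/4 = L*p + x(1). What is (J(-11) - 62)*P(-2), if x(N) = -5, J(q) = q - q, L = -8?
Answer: -2728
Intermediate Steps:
J(q) = 0
P(p) = -20 - 32*p (P(p) = 4*(-8*p - 5) = 4*(-5 - 8*p) = -20 - 32*p)
(J(-11) - 62)*P(-2) = (0 - 62)*(-20 - 32*(-2)) = -62*(-20 + 64) = -62*44 = -2728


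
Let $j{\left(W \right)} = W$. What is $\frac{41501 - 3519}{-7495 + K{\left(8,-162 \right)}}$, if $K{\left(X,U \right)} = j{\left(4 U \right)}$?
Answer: $- \frac{37982}{8143} \approx -4.6644$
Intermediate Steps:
$K{\left(X,U \right)} = 4 U$
$\frac{41501 - 3519}{-7495 + K{\left(8,-162 \right)}} = \frac{41501 - 3519}{-7495 + 4 \left(-162\right)} = \frac{37982}{-7495 - 648} = \frac{37982}{-8143} = 37982 \left(- \frac{1}{8143}\right) = - \frac{37982}{8143}$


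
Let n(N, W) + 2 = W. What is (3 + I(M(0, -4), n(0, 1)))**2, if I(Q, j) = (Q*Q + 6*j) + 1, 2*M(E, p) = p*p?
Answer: 3844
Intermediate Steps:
M(E, p) = p**2/2 (M(E, p) = (p*p)/2 = p**2/2)
n(N, W) = -2 + W
I(Q, j) = 1 + Q**2 + 6*j (I(Q, j) = (Q**2 + 6*j) + 1 = 1 + Q**2 + 6*j)
(3 + I(M(0, -4), n(0, 1)))**2 = (3 + (1 + ((1/2)*(-4)**2)**2 + 6*(-2 + 1)))**2 = (3 + (1 + ((1/2)*16)**2 + 6*(-1)))**2 = (3 + (1 + 8**2 - 6))**2 = (3 + (1 + 64 - 6))**2 = (3 + 59)**2 = 62**2 = 3844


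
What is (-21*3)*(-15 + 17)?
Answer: -126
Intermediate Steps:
(-21*3)*(-15 + 17) = -63*2 = -126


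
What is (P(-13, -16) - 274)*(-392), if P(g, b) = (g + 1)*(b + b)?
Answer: -43120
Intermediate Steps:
P(g, b) = 2*b*(1 + g) (P(g, b) = (1 + g)*(2*b) = 2*b*(1 + g))
(P(-13, -16) - 274)*(-392) = (2*(-16)*(1 - 13) - 274)*(-392) = (2*(-16)*(-12) - 274)*(-392) = (384 - 274)*(-392) = 110*(-392) = -43120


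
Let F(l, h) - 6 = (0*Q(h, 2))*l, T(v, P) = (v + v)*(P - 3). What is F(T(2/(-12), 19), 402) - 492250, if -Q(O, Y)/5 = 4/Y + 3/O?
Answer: -492244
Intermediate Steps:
Q(O, Y) = -20/Y - 15/O (Q(O, Y) = -5*(4/Y + 3/O) = -5*(3/O + 4/Y) = -20/Y - 15/O)
T(v, P) = 2*v*(-3 + P) (T(v, P) = (2*v)*(-3 + P) = 2*v*(-3 + P))
F(l, h) = 6 (F(l, h) = 6 + (0*(-20/2 - 15/h))*l = 6 + (0*(-20*½ - 15/h))*l = 6 + (0*(-10 - 15/h))*l = 6 + 0*l = 6 + 0 = 6)
F(T(2/(-12), 19), 402) - 492250 = 6 - 492250 = -492244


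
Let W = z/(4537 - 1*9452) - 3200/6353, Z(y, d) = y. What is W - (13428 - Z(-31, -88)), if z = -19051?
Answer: -420151904702/31224995 ≈ -13456.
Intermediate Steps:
W = 105303003/31224995 (W = -19051/(4537 - 1*9452) - 3200/6353 = -19051/(4537 - 9452) - 3200*1/6353 = -19051/(-4915) - 3200/6353 = -19051*(-1/4915) - 3200/6353 = 19051/4915 - 3200/6353 = 105303003/31224995 ≈ 3.3724)
W - (13428 - Z(-31, -88)) = 105303003/31224995 - (13428 - 1*(-31)) = 105303003/31224995 - (13428 + 31) = 105303003/31224995 - 1*13459 = 105303003/31224995 - 13459 = -420151904702/31224995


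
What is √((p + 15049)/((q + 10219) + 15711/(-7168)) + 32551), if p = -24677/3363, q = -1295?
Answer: √1505713412548821907670977119/215068965123 ≈ 180.42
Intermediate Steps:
p = -24677/3363 (p = -24677*1/3363 = -24677/3363 ≈ -7.3378)
√((p + 15049)/((q + 10219) + 15711/(-7168)) + 32551) = √((-24677/3363 + 15049)/((-1295 + 10219) + 15711/(-7168)) + 32551) = √(50585110/(3363*(8924 + 15711*(-1/7168))) + 32551) = √(50585110/(3363*(8924 - 15711/7168)) + 32551) = √(50585110/(3363*(63951521/7168)) + 32551) = √((50585110/3363)*(7168/63951521) + 32551) = √(362594068480/215068965123 + 32551) = √(7001072477787253/215068965123) = √1505713412548821907670977119/215068965123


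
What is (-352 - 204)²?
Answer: 309136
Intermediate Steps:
(-352 - 204)² = (-556)² = 309136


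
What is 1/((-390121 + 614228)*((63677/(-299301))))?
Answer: -299301/14270461439 ≈ -2.0973e-5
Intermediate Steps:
1/((-390121 + 614228)*((63677/(-299301)))) = 1/(224107*((63677*(-1/299301)))) = 1/(224107*(-63677/299301)) = (1/224107)*(-299301/63677) = -299301/14270461439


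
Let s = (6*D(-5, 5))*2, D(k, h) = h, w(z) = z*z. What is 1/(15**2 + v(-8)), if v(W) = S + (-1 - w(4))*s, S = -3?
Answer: -1/798 ≈ -0.0012531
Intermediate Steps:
w(z) = z**2
s = 60 (s = (6*5)*2 = 30*2 = 60)
v(W) = -1023 (v(W) = -3 + (-1 - 1*4**2)*60 = -3 + (-1 - 1*16)*60 = -3 + (-1 - 16)*60 = -3 - 17*60 = -3 - 1020 = -1023)
1/(15**2 + v(-8)) = 1/(15**2 - 1023) = 1/(225 - 1023) = 1/(-798) = -1/798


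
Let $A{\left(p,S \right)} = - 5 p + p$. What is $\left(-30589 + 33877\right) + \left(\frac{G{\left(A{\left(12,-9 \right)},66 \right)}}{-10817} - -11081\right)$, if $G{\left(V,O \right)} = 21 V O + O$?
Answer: $\frac{155495935}{10817} \approx 14375.0$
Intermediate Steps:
$A{\left(p,S \right)} = - 4 p$
$G{\left(V,O \right)} = O + 21 O V$ ($G{\left(V,O \right)} = 21 O V + O = O + 21 O V$)
$\left(-30589 + 33877\right) + \left(\frac{G{\left(A{\left(12,-9 \right)},66 \right)}}{-10817} - -11081\right) = \left(-30589 + 33877\right) + \left(\frac{66 \left(1 + 21 \left(\left(-4\right) 12\right)\right)}{-10817} - -11081\right) = 3288 + \left(66 \left(1 + 21 \left(-48\right)\right) \left(- \frac{1}{10817}\right) + 11081\right) = 3288 + \left(66 \left(1 - 1008\right) \left(- \frac{1}{10817}\right) + 11081\right) = 3288 + \left(66 \left(-1007\right) \left(- \frac{1}{10817}\right) + 11081\right) = 3288 + \left(\left(-66462\right) \left(- \frac{1}{10817}\right) + 11081\right) = 3288 + \left(\frac{66462}{10817} + 11081\right) = 3288 + \frac{119929639}{10817} = \frac{155495935}{10817}$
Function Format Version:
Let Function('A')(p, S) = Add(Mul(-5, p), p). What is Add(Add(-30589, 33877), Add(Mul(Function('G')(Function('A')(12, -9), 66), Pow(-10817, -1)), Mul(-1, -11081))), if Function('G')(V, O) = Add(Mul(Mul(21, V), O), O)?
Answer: Rational(155495935, 10817) ≈ 14375.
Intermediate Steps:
Function('A')(p, S) = Mul(-4, p)
Function('G')(V, O) = Add(O, Mul(21, O, V)) (Function('G')(V, O) = Add(Mul(21, O, V), O) = Add(O, Mul(21, O, V)))
Add(Add(-30589, 33877), Add(Mul(Function('G')(Function('A')(12, -9), 66), Pow(-10817, -1)), Mul(-1, -11081))) = Add(Add(-30589, 33877), Add(Mul(Mul(66, Add(1, Mul(21, Mul(-4, 12)))), Pow(-10817, -1)), Mul(-1, -11081))) = Add(3288, Add(Mul(Mul(66, Add(1, Mul(21, -48))), Rational(-1, 10817)), 11081)) = Add(3288, Add(Mul(Mul(66, Add(1, -1008)), Rational(-1, 10817)), 11081)) = Add(3288, Add(Mul(Mul(66, -1007), Rational(-1, 10817)), 11081)) = Add(3288, Add(Mul(-66462, Rational(-1, 10817)), 11081)) = Add(3288, Add(Rational(66462, 10817), 11081)) = Add(3288, Rational(119929639, 10817)) = Rational(155495935, 10817)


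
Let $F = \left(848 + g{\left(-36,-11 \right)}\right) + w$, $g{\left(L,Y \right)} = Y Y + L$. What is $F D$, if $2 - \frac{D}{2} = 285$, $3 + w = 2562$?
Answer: $-1976472$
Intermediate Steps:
$w = 2559$ ($w = -3 + 2562 = 2559$)
$D = -566$ ($D = 4 - 570 = -566$)
$g{\left(L,Y \right)} = L + Y^{2}$ ($g{\left(L,Y \right)} = Y^{2} + L = L + Y^{2}$)
$F = 3492$ ($F = \left(848 - \left(36 - \left(-11\right)^{2}\right)\right) + 2559 = \left(848 + \left(-36 + 121\right)\right) + 2559 = \left(848 + 85\right) + 2559 = 933 + 2559 = 3492$)
$F D = 3492 \left(-566\right) = -1976472$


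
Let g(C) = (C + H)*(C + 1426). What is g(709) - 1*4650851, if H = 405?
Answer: -2272461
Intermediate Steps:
g(C) = (405 + C)*(1426 + C) (g(C) = (C + 405)*(C + 1426) = (405 + C)*(1426 + C))
g(709) - 1*4650851 = (577530 + 709**2 + 1831*709) - 1*4650851 = (577530 + 502681 + 1298179) - 4650851 = 2378390 - 4650851 = -2272461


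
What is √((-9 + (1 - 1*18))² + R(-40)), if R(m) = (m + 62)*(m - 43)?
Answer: 5*I*√46 ≈ 33.912*I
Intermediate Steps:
R(m) = (-43 + m)*(62 + m) (R(m) = (62 + m)*(-43 + m) = (-43 + m)*(62 + m))
√((-9 + (1 - 1*18))² + R(-40)) = √((-9 + (1 - 1*18))² + (-2666 + (-40)² + 19*(-40))) = √((-9 + (1 - 18))² + (-2666 + 1600 - 760)) = √((-9 - 17)² - 1826) = √((-26)² - 1826) = √(676 - 1826) = √(-1150) = 5*I*√46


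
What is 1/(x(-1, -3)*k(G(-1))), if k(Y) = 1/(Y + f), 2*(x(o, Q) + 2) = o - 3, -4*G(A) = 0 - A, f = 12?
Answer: -47/16 ≈ -2.9375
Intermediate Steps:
G(A) = A/4 (G(A) = -(0 - A)/4 = -(-1)*A/4 = A/4)
x(o, Q) = -7/2 + o/2 (x(o, Q) = -2 + (o - 3)/2 = -2 + (-3 + o)/2 = -2 + (-3/2 + o/2) = -7/2 + o/2)
k(Y) = 1/(12 + Y) (k(Y) = 1/(Y + 12) = 1/(12 + Y))
1/(x(-1, -3)*k(G(-1))) = 1/((-7/2 + (½)*(-1))/(12 + (¼)*(-1))) = 1/((-7/2 - ½)/(12 - ¼)) = 1/(-4/47/4) = 1/(-4*4/47) = 1/(-16/47) = -47/16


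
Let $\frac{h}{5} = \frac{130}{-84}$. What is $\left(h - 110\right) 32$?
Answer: $- \frac{79120}{21} \approx -3767.6$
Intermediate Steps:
$h = - \frac{325}{42}$ ($h = 5 \frac{130}{-84} = 5 \cdot 130 \left(- \frac{1}{84}\right) = 5 \left(- \frac{65}{42}\right) = - \frac{325}{42} \approx -7.7381$)
$\left(h - 110\right) 32 = \left(- \frac{325}{42} - 110\right) 32 = \left(- \frac{4945}{42}\right) 32 = - \frac{79120}{21}$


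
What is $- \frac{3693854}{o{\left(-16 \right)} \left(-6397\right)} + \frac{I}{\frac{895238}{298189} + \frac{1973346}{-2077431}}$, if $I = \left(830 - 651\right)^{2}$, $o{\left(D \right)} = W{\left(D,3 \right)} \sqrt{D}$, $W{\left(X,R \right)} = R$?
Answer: $\frac{6616114822886273}{423788367728} - \frac{1846927 i}{38382} \approx 15612.0 - 48.12 i$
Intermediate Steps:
$o{\left(D \right)} = 3 \sqrt{D}$
$I = 32041$ ($I = 179^{2} = 32041$)
$- \frac{3693854}{o{\left(-16 \right)} \left(-6397\right)} + \frac{I}{\frac{895238}{298189} + \frac{1973346}{-2077431}} = - \frac{3693854}{3 \sqrt{-16} \left(-6397\right)} + \frac{32041}{\frac{895238}{298189} + \frac{1973346}{-2077431}} = - \frac{3693854}{3 \cdot 4 i \left(-6397\right)} + \frac{32041}{895238 \cdot \frac{1}{298189} + 1973346 \left(- \frac{1}{2077431}\right)} = - \frac{3693854}{12 i \left(-6397\right)} + \frac{32041}{\frac{895238}{298189} - \frac{657782}{692477}} = - \frac{3693854}{\left(-76764\right) i} + \frac{32041}{\frac{423788367728}{206489024153}} = - 3693854 \frac{i}{76764} + 32041 \cdot \frac{206489024153}{423788367728} = - \frac{1846927 i}{38382} + \frac{6616114822886273}{423788367728} = \frac{6616114822886273}{423788367728} - \frac{1846927 i}{38382}$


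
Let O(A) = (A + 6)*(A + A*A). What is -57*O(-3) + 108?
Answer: -918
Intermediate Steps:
O(A) = (6 + A)*(A + A**2)
-57*O(-3) + 108 = -(-171)*(6 + (-3)**2 + 7*(-3)) + 108 = -(-171)*(6 + 9 - 21) + 108 = -(-171)*(-6) + 108 = -57*18 + 108 = -1026 + 108 = -918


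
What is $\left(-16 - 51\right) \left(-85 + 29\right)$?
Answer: $3752$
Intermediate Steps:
$\left(-16 - 51\right) \left(-85 + 29\right) = \left(-16 - 51\right) \left(-56\right) = \left(-67\right) \left(-56\right) = 3752$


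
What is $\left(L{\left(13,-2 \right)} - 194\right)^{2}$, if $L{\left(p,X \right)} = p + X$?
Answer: $33489$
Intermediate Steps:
$L{\left(p,X \right)} = X + p$
$\left(L{\left(13,-2 \right)} - 194\right)^{2} = \left(\left(-2 + 13\right) - 194\right)^{2} = \left(11 - 194\right)^{2} = \left(-183\right)^{2} = 33489$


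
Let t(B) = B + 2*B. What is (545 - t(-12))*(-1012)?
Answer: -587972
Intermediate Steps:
t(B) = 3*B
(545 - t(-12))*(-1012) = (545 - 3*(-12))*(-1012) = (545 - 1*(-36))*(-1012) = (545 + 36)*(-1012) = 581*(-1012) = -587972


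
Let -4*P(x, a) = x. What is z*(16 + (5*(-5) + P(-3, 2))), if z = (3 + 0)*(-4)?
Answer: 99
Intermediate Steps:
P(x, a) = -x/4
z = -12 (z = 3*(-4) = -12)
z*(16 + (5*(-5) + P(-3, 2))) = -12*(16 + (5*(-5) - 1/4*(-3))) = -12*(16 + (-25 + 3/4)) = -12*(16 - 97/4) = -12*(-33/4) = 99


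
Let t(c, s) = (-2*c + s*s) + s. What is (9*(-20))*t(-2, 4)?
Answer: -4320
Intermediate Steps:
t(c, s) = s + s² - 2*c (t(c, s) = (-2*c + s²) + s = (s² - 2*c) + s = s + s² - 2*c)
(9*(-20))*t(-2, 4) = (9*(-20))*(4 + 4² - 2*(-2)) = -180*(4 + 16 + 4) = -180*24 = -4320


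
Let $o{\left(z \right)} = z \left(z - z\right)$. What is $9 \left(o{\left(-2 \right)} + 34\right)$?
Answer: $306$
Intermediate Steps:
$o{\left(z \right)} = 0$ ($o{\left(z \right)} = z 0 = 0$)
$9 \left(o{\left(-2 \right)} + 34\right) = 9 \left(0 + 34\right) = 9 \cdot 34 = 306$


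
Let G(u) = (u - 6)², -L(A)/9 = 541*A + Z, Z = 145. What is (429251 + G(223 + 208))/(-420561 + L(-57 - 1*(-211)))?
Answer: -5647/10849 ≈ -0.52051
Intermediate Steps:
L(A) = -1305 - 4869*A (L(A) = -9*(541*A + 145) = -9*(145 + 541*A) = -1305 - 4869*A)
G(u) = (-6 + u)²
(429251 + G(223 + 208))/(-420561 + L(-57 - 1*(-211))) = (429251 + (-6 + (223 + 208))²)/(-420561 + (-1305 - 4869*(-57 - 1*(-211)))) = (429251 + (-6 + 431)²)/(-420561 + (-1305 - 4869*(-57 + 211))) = (429251 + 425²)/(-420561 + (-1305 - 4869*154)) = (429251 + 180625)/(-420561 + (-1305 - 749826)) = 609876/(-420561 - 751131) = 609876/(-1171692) = 609876*(-1/1171692) = -5647/10849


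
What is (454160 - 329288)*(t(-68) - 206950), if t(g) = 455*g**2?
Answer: 236878437840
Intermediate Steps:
(454160 - 329288)*(t(-68) - 206950) = (454160 - 329288)*(455*(-68)**2 - 206950) = 124872*(455*4624 - 206950) = 124872*(2103920 - 206950) = 124872*1896970 = 236878437840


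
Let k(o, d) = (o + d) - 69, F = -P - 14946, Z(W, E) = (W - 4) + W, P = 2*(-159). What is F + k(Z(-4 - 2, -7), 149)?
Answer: -14564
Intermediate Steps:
P = -318
Z(W, E) = -4 + 2*W (Z(W, E) = (-4 + W) + W = -4 + 2*W)
F = -14628 (F = -1*(-318) - 14946 = 318 - 14946 = -14628)
k(o, d) = -69 + d + o (k(o, d) = (d + o) - 69 = -69 + d + o)
F + k(Z(-4 - 2, -7), 149) = -14628 + (-69 + 149 + (-4 + 2*(-4 - 2))) = -14628 + (-69 + 149 + (-4 + 2*(-6))) = -14628 + (-69 + 149 + (-4 - 12)) = -14628 + (-69 + 149 - 16) = -14628 + 64 = -14564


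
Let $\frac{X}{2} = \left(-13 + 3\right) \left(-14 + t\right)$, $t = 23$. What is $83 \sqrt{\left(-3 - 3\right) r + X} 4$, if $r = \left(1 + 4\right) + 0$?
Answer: $332 i \sqrt{210} \approx 4811.1 i$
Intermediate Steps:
$r = 5$ ($r = 5 + 0 = 5$)
$X = -180$ ($X = 2 \left(-13 + 3\right) \left(-14 + 23\right) = 2 \left(\left(-10\right) 9\right) = 2 \left(-90\right) = -180$)
$83 \sqrt{\left(-3 - 3\right) r + X} 4 = 83 \sqrt{\left(-3 - 3\right) 5 - 180} \cdot 4 = 83 \sqrt{\left(-6\right) 5 - 180} \cdot 4 = 83 \sqrt{-30 - 180} \cdot 4 = 83 \sqrt{-210} \cdot 4 = 83 i \sqrt{210} \cdot 4 = 332 i \sqrt{210}$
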